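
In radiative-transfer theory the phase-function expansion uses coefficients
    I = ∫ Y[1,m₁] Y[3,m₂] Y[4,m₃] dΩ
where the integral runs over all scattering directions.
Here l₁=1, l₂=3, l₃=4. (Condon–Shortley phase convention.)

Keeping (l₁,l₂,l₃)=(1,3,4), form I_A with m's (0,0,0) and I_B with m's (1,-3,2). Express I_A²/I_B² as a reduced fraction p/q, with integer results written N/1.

Same 1,3,4: normalisation and zero-m 3j drop out of the ratio.
A: Δ: 0! 2! 6! / 9! → 1/252; sum: t=0:+1/36 = 1/36; 3j²(1 3 4; 0 0 0) = Δ·Π!·Σ² = 4/63  (sign +1)
B: Δ: 0! 2! 6! / 9! → 1/252; sum: t=0:+1/1440 = 1/1440; 3j²(1 3 4; 1 -3 2) = Δ·Π!·Σ² = 1/252  (sign +1)
I_A²/I_B² = (4/63)/(1/252) = 16/1

16/1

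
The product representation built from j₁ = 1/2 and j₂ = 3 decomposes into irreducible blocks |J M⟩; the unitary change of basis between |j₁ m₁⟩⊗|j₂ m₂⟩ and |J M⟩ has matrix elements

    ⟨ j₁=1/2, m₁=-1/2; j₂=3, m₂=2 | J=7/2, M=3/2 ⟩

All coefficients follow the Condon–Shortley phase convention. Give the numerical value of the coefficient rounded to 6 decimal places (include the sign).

+0.534522

√[8·0!1!6!/8! · 0!1!5!1!5!2!] = √(28800/7)
  +(−1)^0/∏(0,0,1,5,0,1)! = 1/120  (running 1/120)
⟨..|..⟩ = √(28800/7)·(1/120) = +0.534522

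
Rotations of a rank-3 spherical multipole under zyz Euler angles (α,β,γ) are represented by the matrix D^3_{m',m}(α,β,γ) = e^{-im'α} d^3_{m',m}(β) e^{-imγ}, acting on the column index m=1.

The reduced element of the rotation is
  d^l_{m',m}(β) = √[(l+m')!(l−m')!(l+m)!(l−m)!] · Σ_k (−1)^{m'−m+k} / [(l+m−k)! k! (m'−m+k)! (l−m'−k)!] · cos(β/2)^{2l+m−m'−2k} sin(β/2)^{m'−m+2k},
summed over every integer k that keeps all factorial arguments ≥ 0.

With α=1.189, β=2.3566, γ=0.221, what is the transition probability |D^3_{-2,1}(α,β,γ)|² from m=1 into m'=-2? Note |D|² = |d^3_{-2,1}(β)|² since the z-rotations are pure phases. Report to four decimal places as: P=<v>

P=0.2866

D^3_{-2,1}(1.1890,2.3566,0.2210) = e^{-i·-2·1.1890}·d^3_{-2,1}(2.3566)·e^{-i·1·0.2210}. Compute d first:
With c≡cos(β/2)=0.382496 and s≡sin(β/2)=0.923957, N=[1·120·24·2]^{1/2}=75.894664
k: max(0,(1)−(-2))=3 … min(3+(1),3−(-2))=4
  k=3: (−1)^0·75.8947/(12)·0.3825^3·0.9240^3 = +0.279169
  k=4: (−1)^1·75.8947/(24)·0.3825^1·0.9240^5 = -0.814491
d^3_{-2,1}(2.3566) = +0.279169 -0.814491 = -0.535322
|D^3_{-2,1}|² = |d^3_{-2,1}(β)|² = (-0.535322)² = 0.286570 (the z-rotation phases have unit modulus)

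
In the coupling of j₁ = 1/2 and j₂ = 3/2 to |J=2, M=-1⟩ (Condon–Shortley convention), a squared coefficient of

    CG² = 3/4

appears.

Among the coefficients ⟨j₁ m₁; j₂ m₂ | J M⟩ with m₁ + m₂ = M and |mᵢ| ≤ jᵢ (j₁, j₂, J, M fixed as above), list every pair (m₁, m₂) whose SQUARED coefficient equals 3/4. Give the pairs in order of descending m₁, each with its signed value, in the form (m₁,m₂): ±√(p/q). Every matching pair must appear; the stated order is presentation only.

Admissible pairs with m₁+m₂ = M = -1: (-1/2,-1/2), (1/2,-3/2)
  (m₁,m₂)=(1/2,-3/2): CG² = 1/4, CG = +√(1/4)
  (m₁,m₂)=(-1/2,-1/2): CG² = 3/4, CG = +√(3/4)   ← matches the target
Pairs with CG² = 3/4: (-1/2,-1/2): +√(3/4)

(-1/2,-1/2): +√(3/4)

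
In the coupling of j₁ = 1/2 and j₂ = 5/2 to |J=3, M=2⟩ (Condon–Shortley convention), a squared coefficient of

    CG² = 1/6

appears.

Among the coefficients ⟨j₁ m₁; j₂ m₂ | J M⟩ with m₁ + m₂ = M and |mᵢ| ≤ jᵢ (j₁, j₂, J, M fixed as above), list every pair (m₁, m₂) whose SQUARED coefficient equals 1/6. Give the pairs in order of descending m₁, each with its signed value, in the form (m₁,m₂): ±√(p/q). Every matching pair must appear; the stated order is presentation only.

Admissible pairs with m₁+m₂ = M = 2: (-1/2,5/2), (1/2,3/2)
  (m₁,m₂)=(1/2,3/2): CG² = 5/6, CG = +√(5/6)
  (m₁,m₂)=(-1/2,5/2): CG² = 1/6, CG = +√(1/6)   ← matches the target
Pairs with CG² = 1/6: (-1/2,5/2): +√(1/6)

(-1/2,5/2): +√(1/6)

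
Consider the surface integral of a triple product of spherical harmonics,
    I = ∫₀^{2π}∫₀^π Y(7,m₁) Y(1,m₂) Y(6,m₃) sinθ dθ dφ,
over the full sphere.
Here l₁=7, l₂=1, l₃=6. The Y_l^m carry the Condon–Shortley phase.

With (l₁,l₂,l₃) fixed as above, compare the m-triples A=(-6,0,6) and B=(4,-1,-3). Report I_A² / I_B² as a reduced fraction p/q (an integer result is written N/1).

13/55

l's match ⇒ only the (l;m) 3-j factors differ between A and B.
A: triangle coeff Δ(7,1,6) = 1/1365; Σ_t [1,1]: t=1:−1/479001600 = -1/479001600; (3j)²=1/105 [(7 1 6; -6 0 6)], sign=-1
B: triangle coeff Δ(7,1,6) = 1/1365; Σ_t [0,0]: t=0:+1/4354560 = 1/4354560; (3j)²=11/273 [(7 1 6; 4 -1 -3)], sign=-1
I_A²/I_B² = (1/105)/(11/273) = 13/55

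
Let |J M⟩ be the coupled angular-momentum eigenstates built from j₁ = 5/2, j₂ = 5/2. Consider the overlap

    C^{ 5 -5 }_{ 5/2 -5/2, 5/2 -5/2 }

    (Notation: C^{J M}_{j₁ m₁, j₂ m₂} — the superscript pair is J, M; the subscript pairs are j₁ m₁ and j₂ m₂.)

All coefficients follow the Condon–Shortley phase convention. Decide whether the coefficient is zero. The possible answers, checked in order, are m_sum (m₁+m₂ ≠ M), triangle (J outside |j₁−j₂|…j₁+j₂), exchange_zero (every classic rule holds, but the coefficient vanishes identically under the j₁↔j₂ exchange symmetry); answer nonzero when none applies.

m-sum: m₁+m₂ = -5/2+(-5/2) = -5, M = -5  ✓
triangle: |j₁−j₂| = 0 ≤ J = 5 ≤ j₁+j₂ = 5  ✓
exchange: j₁=j₂, m₁=m₂ with (−1)^(j₁+j₂−J) = (−1)^0 = +1 — symmetry imposes no zero
value check: CG = +1 = +1.000000 ≠ 0

nonzero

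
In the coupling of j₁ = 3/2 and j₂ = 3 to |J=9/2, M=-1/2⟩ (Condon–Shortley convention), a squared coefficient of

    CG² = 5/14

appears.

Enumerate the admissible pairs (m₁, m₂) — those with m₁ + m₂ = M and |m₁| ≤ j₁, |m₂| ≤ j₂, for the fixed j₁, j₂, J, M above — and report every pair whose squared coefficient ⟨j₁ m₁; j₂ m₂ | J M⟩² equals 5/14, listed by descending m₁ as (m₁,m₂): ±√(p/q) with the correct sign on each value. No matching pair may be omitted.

Admissible pairs with m₁+m₂ = M = -1/2: (-3/2,1), (-1/2,0), (1/2,-1), (3/2,-2)
  (m₁,m₂)=(3/2,-2): CG² = 1/21, CG = +√(1/21)
  (m₁,m₂)=(1/2,-1): CG² = 5/14, CG = +√(5/14)   ← matches the target
  (m₁,m₂)=(-1/2,0): CG² = 10/21, CG = +√(10/21)
  (m₁,m₂)=(-3/2,1): CG² = 5/42, CG = +√(5/42)
Pairs with CG² = 5/14: (1/2,-1): +√(5/14)

(1/2,-1): +√(5/14)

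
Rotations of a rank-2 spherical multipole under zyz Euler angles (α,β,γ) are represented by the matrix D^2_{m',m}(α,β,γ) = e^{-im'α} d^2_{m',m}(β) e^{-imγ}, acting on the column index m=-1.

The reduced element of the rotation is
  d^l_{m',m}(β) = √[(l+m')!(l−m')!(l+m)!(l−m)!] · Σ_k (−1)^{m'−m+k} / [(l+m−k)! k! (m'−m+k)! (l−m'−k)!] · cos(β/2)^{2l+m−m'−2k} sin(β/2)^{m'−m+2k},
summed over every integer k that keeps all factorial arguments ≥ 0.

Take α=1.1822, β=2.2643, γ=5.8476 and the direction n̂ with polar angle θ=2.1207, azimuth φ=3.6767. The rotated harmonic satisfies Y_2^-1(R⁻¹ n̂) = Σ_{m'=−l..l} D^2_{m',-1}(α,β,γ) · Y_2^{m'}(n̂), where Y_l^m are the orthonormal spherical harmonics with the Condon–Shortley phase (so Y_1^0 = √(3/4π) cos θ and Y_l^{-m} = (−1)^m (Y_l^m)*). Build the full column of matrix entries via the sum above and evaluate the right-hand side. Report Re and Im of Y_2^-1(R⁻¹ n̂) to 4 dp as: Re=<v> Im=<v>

Re=-0.0791 Im=0.1196

Need the full column D^2_{m',-1} for m'=−2..2 at α=1.1822, β=2.2643, γ=5.8476.
cos(β/2)=0.424714, sin(β/2)=0.905327
d^2_{-2,-1}: single k=1 term ⇒ +0.138716;  D = -0.048609+0.129920i
d^2_{-1,-1}: k∈[0..1] ⇒ +0.032538 -0.443534 = -0.410996;  D = -0.301668-0.279131i
d^2_{0,-1}: k∈[0..1] ⇒ -0.169892 +0.771951 = +0.602059;  D = +0.545841-0.254033i
d^2_{1,-1}: k∈[0..1] ⇒ +0.443534 -0.671773 = -0.228240;  D = +0.010721+0.227988i
d^2_{2,-1}: single k=0 term ⇒ -0.630295;  D = +0.593875+0.211150i
Y_2^{m'}(θ=2.1207,φ=3.6767) and Σ D·Y over m':
  (-0.0486+0.1299i)·(+0.1348-0.2463i)  (-0.3017-0.2791i)·(+0.2961-0.1755i)  (+0.5458-0.2540i)·(-0.0570+0.0000i)  (+0.0107+0.2280i)·(-0.2961-0.1755i)  (+0.5939+0.2112i)·(+0.1348+0.2463i)
Y_2^-1(R⁻¹ n̂) = -0.079107+0.119607i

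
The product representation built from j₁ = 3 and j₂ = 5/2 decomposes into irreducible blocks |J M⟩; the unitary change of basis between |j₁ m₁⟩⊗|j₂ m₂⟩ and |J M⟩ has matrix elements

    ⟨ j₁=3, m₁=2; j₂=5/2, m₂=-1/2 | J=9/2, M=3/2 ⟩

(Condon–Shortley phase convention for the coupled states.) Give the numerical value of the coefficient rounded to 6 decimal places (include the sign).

j₁+j₂−J=1  J+j₁−j₂=5  J−j₁+j₂=4  j₁+j₂+J+1=11
(j₁±m₁, j₂±m₂, J±M) = (5,1,2,3,6,3)
P² = 345600/77
sum k=0..1:
  [0] +1/96 = 1/96
  [1] −1/720 = -1/720
S = 13/1440
C² = P²·S² = 169/462 ; C = +0.604815

+0.604815  (= +√(169/462))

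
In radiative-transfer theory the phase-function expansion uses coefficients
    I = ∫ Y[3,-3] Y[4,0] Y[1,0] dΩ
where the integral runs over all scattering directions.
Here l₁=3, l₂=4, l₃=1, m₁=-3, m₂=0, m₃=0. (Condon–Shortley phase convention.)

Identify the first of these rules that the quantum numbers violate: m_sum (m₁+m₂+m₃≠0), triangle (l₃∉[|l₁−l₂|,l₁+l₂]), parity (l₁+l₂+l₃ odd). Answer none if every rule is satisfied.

azimuthal sum: -3 + 0 + 0 = -3  ✗
1 ≤ 1 ≤ 7 (triangle on l)
L = 3 + 4 + 1 = 8 (even)

m_sum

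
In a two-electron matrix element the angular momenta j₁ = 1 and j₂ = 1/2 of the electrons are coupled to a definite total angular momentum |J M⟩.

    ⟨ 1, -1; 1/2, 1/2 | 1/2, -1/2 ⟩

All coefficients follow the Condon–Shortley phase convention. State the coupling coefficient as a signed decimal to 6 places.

j₁+j₂−J=1  J+j₁−j₂=1  J−j₁+j₂=0  j₁+j₂+J+1=3
(j₁±m₁, j₂±m₂, J±M) = (0,2,1,0,0,1)
P² = 2/3
sum k=1..1:
  [1] −1/1 = -1
S = -1
C² = P²·S² = 2/3 ; C = -0.816497

−√(2/3) ≈ -0.816497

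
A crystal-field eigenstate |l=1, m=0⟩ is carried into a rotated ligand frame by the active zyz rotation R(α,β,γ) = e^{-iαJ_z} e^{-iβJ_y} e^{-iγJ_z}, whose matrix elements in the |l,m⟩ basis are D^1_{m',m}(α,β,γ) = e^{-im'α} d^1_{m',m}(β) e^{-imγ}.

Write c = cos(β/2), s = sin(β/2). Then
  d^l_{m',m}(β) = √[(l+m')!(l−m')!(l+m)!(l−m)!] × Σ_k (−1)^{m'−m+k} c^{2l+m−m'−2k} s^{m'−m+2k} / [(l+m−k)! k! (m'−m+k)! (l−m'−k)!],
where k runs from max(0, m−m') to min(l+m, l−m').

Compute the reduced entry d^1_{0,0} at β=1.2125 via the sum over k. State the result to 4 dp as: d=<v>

d^1_{0,0}(β=1.2125) via the finite sum:
c=cos(1.212500/2)=0.821791, s=sin(1.212500/2)=0.569790; N=√[1·1·1·1]=1.000000
k: max(0,(0)−(0))=0 … min(1+(0),1−(0))=1
  k=0: (−1)^0·1.0000/(1)·0.8218^2·0.5698^0 = +0.675340
  k=1: (−1)^1·1.0000/(1)·0.8218^0·0.5698^2 = -0.324660
d^1_{0,0}(1.2125) = +0.675340 -0.324660 = +0.350679

d=0.3507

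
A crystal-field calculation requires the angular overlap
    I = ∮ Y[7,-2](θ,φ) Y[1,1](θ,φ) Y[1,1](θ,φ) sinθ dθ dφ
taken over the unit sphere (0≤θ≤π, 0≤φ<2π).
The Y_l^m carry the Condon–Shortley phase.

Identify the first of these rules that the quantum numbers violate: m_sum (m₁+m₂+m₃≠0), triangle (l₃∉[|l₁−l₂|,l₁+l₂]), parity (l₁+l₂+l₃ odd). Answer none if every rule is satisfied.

triangle

Σmᵢ = 0  ✓
l₃∈[|l₁−l₂|,l₁+l₂]=[6,8] required, l₃=1 fails  ✗
Σlᵢ = 9 ⇒ odd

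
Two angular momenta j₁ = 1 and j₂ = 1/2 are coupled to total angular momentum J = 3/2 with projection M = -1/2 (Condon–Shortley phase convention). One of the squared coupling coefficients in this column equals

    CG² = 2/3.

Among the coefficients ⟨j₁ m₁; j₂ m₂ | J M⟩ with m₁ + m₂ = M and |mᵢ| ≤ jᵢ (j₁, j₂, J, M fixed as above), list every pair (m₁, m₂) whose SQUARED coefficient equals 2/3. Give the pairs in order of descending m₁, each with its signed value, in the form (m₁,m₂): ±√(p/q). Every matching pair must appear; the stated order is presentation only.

Admissible pairs with m₁+m₂ = M = -1/2: (-1,1/2), (0,-1/2)
  (m₁,m₂)=(0,-1/2): CG² = 2/3, CG = +√(2/3)   ← matches the target
  (m₁,m₂)=(-1,1/2): CG² = 1/3, CG = +√(1/3)
Pairs with CG² = 2/3: (0,-1/2): +√(2/3)

(0,-1/2): +√(2/3)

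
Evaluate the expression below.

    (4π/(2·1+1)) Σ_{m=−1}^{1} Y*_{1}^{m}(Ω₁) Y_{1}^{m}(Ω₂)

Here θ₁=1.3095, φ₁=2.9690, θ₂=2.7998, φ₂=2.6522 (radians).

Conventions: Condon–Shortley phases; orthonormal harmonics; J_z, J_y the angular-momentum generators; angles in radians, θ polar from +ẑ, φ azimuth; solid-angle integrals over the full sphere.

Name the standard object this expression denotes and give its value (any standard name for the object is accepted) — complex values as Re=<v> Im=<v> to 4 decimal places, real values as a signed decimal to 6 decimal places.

Legendre polynomial (addition theorem), +0.064296

This sum is the spherical-harmonic addition theorem: it equals the Legendre polynomial P_l(cos γ) of the angle γ between the two directions.
Summing Y*_{l m}(θ₁,φ₁)·Y_{l m}(θ₂,φ₂) over m ∈ [−1, 1]; prefactor 4π/(2·1+1) = 4.188790:
  m=-1: Y*=-0.328808+0.057320i  Y=-0.102209-0.054437i  product +0.036727+0.012041i
  m=+0: Y*=+0.126222-0.000000i  Y=-0.460339+0.000000i  product -0.058105+0.000000i
  m=+1: Y*=+0.328808+0.057320i  Y=+0.102209-0.054437i  product +0.036727-0.012041i
Σ over m = +0.015350+0.000000i; ×(4π/3) → +0.064296+0.000000i. Real part: 0.064296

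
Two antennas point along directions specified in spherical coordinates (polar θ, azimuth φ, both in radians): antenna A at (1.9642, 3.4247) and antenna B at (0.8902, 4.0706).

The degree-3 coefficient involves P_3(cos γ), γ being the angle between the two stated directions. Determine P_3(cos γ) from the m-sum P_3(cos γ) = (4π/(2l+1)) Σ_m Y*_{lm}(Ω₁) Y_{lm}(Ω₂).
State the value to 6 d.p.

Expand P_3 via completeness: Σ_{m} conj(Y_{3,m}) at Ω₁ times Y_{3,m} at Ω₂ —
  m=-3: (-0.217121-0.246819i) × (+0.183684+0.068003i) = -0.023097-0.060102i  (running Σ = -0.023097-0.060102i)
  m=-2: (-0.282039-0.179276i) × (-0.110042-0.372538i) = -0.035751+0.124798i  (running Σ = -0.058848+0.064697i)
  m=-1: (+0.076030+0.022119i) × (-0.147326+0.197137i) = -0.015562+0.011730i  (running Σ = -0.074410+0.076426i)
  m=0: (+0.324050-0.000000i) × (-0.239563+0.000000i) = -0.077630+0.000000i  (running Σ = -0.152040+0.076426i)
  m=1: (-0.076030+0.022119i) × (+0.147326+0.197137i) = -0.015562-0.011730i  (running Σ = -0.167602+0.064697i)
  m=2: (-0.282039+0.179276i) × (-0.110042+0.372538i) = -0.035751-0.124798i  (running Σ = -0.203352-0.060102i)
  m=3: (+0.217121-0.246819i) × (-0.183684+0.068003i) = -0.023097+0.060102i  (running Σ = -0.226450+0.000000i)
Total Σ_m = -0.226450+0.000000i. Multiply by 1.795196: -0.406522+0.000000i. P_3(cos γ) = -0.406522

-0.406522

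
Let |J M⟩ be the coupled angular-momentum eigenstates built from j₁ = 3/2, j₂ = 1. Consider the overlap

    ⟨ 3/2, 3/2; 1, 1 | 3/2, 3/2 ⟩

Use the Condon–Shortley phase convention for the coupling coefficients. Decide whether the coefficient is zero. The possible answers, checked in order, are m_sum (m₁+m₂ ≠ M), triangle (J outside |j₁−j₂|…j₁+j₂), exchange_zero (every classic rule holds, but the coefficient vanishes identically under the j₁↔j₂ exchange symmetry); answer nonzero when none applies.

m-sum: m₁+m₂ = 3/2+1 = 5/2, M = 3/2  ✗ ⇒ coefficient is 0

m_sum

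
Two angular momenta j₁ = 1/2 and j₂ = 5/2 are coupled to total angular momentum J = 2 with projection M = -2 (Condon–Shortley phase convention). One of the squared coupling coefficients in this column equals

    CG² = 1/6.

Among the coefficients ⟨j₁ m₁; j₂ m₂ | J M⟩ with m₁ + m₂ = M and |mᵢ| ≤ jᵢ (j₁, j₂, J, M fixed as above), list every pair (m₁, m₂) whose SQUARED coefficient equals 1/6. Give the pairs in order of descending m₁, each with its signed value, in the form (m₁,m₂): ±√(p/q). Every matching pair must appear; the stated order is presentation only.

(-1/2,-3/2): −√(1/6)

Admissible pairs with m₁+m₂ = M = -2: (-1/2,-3/2), (1/2,-5/2)
  (m₁,m₂)=(1/2,-5/2): CG² = 5/6, CG = +√(5/6)
  (m₁,m₂)=(-1/2,-3/2): CG² = 1/6, CG = −√(1/6)   ← matches the target
Pairs with CG² = 1/6: (-1/2,-3/2): −√(1/6)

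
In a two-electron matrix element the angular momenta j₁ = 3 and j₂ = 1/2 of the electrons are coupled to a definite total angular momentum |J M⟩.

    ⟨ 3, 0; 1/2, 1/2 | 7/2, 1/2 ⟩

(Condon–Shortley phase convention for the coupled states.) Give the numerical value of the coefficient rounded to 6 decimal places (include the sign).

triangle: 0!×6!×1!/8! = 720/40320
(j±m)!: 3!×3!×1!×0!×4!×3! = 5184
prefactor² = (2J+1)×Δ×N² = 5184/7
  k=0: +1/(0!×0!×3!×1!×3!×0!) = 1/36
Σ = 1/36  ⇒  CG² = 5184/7×(1/36)² = 4/7
CG = +√(4/7) = +0.755929

+0.755929  (= +√(4/7))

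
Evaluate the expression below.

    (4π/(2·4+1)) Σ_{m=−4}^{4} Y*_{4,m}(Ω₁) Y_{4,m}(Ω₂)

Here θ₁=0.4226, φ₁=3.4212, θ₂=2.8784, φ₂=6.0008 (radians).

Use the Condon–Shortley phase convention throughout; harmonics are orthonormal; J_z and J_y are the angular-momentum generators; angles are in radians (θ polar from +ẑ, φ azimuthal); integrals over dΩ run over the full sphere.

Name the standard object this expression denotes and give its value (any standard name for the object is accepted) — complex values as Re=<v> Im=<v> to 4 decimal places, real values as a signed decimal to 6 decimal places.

Legendre polynomial (addition theorem), +0.727714

This sum is the spherical-harmonic addition theorem: it equals the Legendre polynomial P_l(cos γ) of the angle γ between the two directions.
Expand P_4 via completeness: Σ_{m} conj(Y_{4,m}) at Ω₁ times Y_{4,m} at Ω₂ —
  [-4]  conj(Y_{4,-4})(Ω₁) = +0.005473+0.011262i ; Y_{4,-4}(Ω₂) = +0.000866+0.001833i ; Δ = -0.000016+0.000020i
  [-3]  conj(Y_{4,-3})(Ω₁) = -0.052634-0.058582i ; Y_{4,-3}(Ω₂) = -0.014091-0.015949i ; Δ = -0.000193+0.001665i
  [-2]  conj(Y_{4,-2})(Ω₁) = +0.230027+0.143964i ; Y_{4,-2}(Ω₂) = +0.105696+0.066970i ; Δ = +0.014672+0.030621i
  [-1]  conj(Y_{4,-1})(Ω₁) = -0.480076-0.137844i ; Y_{4,-1}(Ω₂) = -0.402464-0.116770i ; Δ = +0.177117+0.111536i
  [+0]  conj(Y_{4,0})(Ω₁) = +0.239280-0.000000i ; Y_{4,0}(Ω₂) = +0.576840+0.000000i ; Δ = +0.138026+0.000000i
  [+1]  conj(Y_{4,1})(Ω₁) = +0.480076-0.137844i ; Y_{4,1}(Ω₂) = +0.402464-0.116770i ; Δ = +0.177117-0.111536i
  [+2]  conj(Y_{4,2})(Ω₁) = +0.230027-0.143964i ; Y_{4,2}(Ω₂) = +0.105696-0.066970i ; Δ = +0.014672-0.030621i
  [+3]  conj(Y_{4,3})(Ω₁) = +0.052634-0.058582i ; Y_{4,3}(Ω₂) = +0.014091-0.015949i ; Δ = -0.000193-0.001665i
  [+4]  conj(Y_{4,4})(Ω₁) = +0.005473-0.011262i ; Y_{4,4}(Ω₂) = +0.000866-0.001833i ; Δ = -0.000016-0.000020i
Accumulated sum +0.521187+0.000000i; after 4π/(2l+1) scaling, +0.727714+0.000000i ⇒ P_4 = 0.727714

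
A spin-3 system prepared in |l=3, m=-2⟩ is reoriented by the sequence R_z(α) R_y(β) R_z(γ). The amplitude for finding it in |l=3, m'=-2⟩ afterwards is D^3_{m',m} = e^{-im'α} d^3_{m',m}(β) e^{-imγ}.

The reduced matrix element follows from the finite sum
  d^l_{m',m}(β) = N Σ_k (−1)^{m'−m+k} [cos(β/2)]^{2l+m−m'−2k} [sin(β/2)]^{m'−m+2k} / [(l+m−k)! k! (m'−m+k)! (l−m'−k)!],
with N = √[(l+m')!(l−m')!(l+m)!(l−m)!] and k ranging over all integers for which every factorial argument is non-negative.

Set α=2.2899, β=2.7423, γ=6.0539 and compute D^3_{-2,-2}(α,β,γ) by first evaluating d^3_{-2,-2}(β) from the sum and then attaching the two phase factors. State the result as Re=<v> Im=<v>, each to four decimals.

Re=0.0041 Im=0.0061

First d^3_{-2,-2}(β=2.7423), then the phase factors e^{-i(-2)α} and e^{-i(-2)γ}:
c=cos(2.742300/2)=0.198323, s=sin(2.742300/2)=0.980137; N=√[1·120·1·120]=120.000000
k∈{0,1} keeps every argument non-negative
  k=0: (−1)^0·120.0000/(120)·0.1983^6·0.9801^0 = +0.000061
  k=1: (−1)^1·120.0000/(24)·0.1983^4·0.9801^2 = -0.007431
d^3_{-2,-2}(2.7423) = +0.000061 -0.007431 = -0.007370
D = (-0.132201-0.991223i)·(-0.007370)·(+0.896686-0.442667i) = +0.004107+0.006119i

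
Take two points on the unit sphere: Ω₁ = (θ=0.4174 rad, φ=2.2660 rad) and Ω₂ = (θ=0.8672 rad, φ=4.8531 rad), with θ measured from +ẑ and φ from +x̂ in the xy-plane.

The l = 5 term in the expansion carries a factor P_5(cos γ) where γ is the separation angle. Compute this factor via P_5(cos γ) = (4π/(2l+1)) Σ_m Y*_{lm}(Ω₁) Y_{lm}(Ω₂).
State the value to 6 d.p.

0.335822

Addition theorem: P_5(cos γ) = (4π/11) Σ_m Y*_{lm}(Ω₁) Y_{lm}(Ω₂), m = −5…5:
  m=-5: Y*=+0.001668-0.004800i  Y=+0.077403+0.091236i  product +0.000567-0.000219i
  m=-4: Y*=-0.033902+0.012791i  Y=+0.271497-0.171293i  product -0.007013+0.009280i
  m=-3: Y*=+0.130807+0.073997i  Y=-0.173881-0.387148i  product +0.005903-0.063508i
  m=-2: Y*=-0.068837-0.377457i  Y=-0.156594+0.045270i  product +0.027867+0.055991i
  m=-1: Y*=-0.329813+0.395401i  Y=-0.040444-0.285524i  product +0.126235+0.078178i
  m=+0: Y*=+0.053299-0.000000i  Y=-0.246821+0.000000i  product -0.013155+0.000000i
  m=+1: Y*=+0.329813+0.395401i  Y=+0.040444-0.285524i  product +0.126235-0.078178i
  m=+2: Y*=-0.068837+0.377457i  Y=-0.156594-0.045270i  product +0.027867-0.055991i
  m=+3: Y*=-0.130807+0.073997i  Y=+0.173881-0.387148i  product +0.005903+0.063508i
  m=+4: Y*=-0.033902-0.012791i  Y=+0.271497+0.171293i  product -0.007013-0.009280i
  m=+5: Y*=-0.001668-0.004800i  Y=-0.077403+0.091236i  product +0.000567+0.000219i
Accumulated sum +0.293962-0.000000i; after 4π/(2l+1) scaling, +0.335822-0.000000i ⇒ P_5 = 0.335822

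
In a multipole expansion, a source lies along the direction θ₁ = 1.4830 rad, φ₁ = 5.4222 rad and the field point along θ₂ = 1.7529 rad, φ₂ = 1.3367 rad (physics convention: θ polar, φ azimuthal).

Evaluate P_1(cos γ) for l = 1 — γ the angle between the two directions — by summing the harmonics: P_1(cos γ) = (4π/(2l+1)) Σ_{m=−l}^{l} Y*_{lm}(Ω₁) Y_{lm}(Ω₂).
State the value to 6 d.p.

Expand P_1 via completeness: Σ_{m} conj(Y_{1,m}) at Ω₁ times Y_{1,m} at Ω₂ —
  term(m=-1) = -0.068600-0.094705i   from Y*(Ω₁)=+0.224288-0.261043i, Y(Ω₂)=+0.078817-0.330514i
  term(m=+0) = -0.003791+0.000000i   from Y*(Ω₁)=+0.042842-0.000000i, Y(Ω₂)=-0.088485+0.000000i
  term(m=+1) = -0.068600+0.094705i   from Y*(Ω₁)=-0.224288-0.261043i, Y(Ω₂)=-0.078817-0.330514i
Total Σ_m = -0.140992+0.000000i. Multiply by 4.188790: -0.590585+0.000000i. P_1(cos γ) = -0.590585

-0.590585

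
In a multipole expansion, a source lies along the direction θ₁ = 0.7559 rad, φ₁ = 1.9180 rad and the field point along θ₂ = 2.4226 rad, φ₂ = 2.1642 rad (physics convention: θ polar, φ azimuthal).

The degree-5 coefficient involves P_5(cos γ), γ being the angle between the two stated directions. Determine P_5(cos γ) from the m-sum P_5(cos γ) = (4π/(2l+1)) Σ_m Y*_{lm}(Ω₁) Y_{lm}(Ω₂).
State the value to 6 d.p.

-0.193760

Summing Y*_{l m}(θ₁,φ₁)·Y_{l m}(θ₂,φ₂) over m ∈ [−5, 5]; prefactor 4π/(2·5+1) = 1.142397:
  m=-5: (-0.069523-0.011592i) × (-0.009991+0.056648i) = +0.001351-0.003823i  (running Σ = +0.001351-0.003823i)
  m=-4: (+0.042791+0.232536i) × (+0.149489+0.144369i) = -0.027174+0.040939i  (running Σ = -0.025823+0.037117i)
  m=-3: (+0.362907-0.212236i) × (+0.395986-0.084159i) = +0.125844-0.114584i  (running Σ = +0.100021-0.077468i)
  m=-2: (-0.262376-0.218500i) × (+0.144784-0.358336i) = -0.116284+0.062383i  (running Σ = -0.016263-0.015084i)
  m=-1: (+0.039275-0.108536i) × (+0.022939+0.034009i) = +0.004592-0.001154i  (running Σ = -0.011671-0.016238i)
  m=0: (-0.374575-0.000000i) × (+0.390489+0.000000i) = -0.146267-0.000000i  (running Σ = -0.157938-0.016238i)
  m=1: (-0.039275-0.108536i) × (-0.022939+0.034009i) = +0.004592+0.001154i  (running Σ = -0.153346-0.015084i)
  m=2: (-0.262376+0.218500i) × (+0.144784+0.358336i) = -0.116284-0.062383i  (running Σ = -0.269630-0.077468i)
  m=3: (-0.362907-0.212236i) × (-0.395986-0.084159i) = +0.125844+0.114584i  (running Σ = -0.143785+0.037117i)
  m=4: (+0.042791-0.232536i) × (+0.149489-0.144369i) = -0.027174-0.040939i  (running Σ = -0.170960-0.003823i)
  m=5: (+0.069523-0.011592i) × (+0.009991+0.056648i) = +0.001351+0.003823i  (running Σ = -0.169608-0.000000i)
Total Σ_m = -0.169608-0.000000i. Multiply by 1.142397: -0.193760-0.000000i. P_5(cos γ) = -0.193760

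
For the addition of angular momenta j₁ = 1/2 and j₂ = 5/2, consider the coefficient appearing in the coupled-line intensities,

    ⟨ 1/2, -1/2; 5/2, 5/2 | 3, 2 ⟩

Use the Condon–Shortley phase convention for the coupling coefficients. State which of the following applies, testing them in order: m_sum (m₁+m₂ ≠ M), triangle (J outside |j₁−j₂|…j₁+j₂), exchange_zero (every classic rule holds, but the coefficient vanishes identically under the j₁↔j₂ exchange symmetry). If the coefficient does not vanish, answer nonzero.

m-sum: m₁+m₂ = -1/2+5/2 = 2, M = 2  ✓
triangle: |j₁−j₂| = 2 ≤ J = 3 ≤ j₁+j₂ = 3  ✓
exchange: j₁≠j₂ or m₁≠m₂ — the exchange symmetry imposes no constraint here
value check: CG = +√(1/6) = +0.408248 ≠ 0

nonzero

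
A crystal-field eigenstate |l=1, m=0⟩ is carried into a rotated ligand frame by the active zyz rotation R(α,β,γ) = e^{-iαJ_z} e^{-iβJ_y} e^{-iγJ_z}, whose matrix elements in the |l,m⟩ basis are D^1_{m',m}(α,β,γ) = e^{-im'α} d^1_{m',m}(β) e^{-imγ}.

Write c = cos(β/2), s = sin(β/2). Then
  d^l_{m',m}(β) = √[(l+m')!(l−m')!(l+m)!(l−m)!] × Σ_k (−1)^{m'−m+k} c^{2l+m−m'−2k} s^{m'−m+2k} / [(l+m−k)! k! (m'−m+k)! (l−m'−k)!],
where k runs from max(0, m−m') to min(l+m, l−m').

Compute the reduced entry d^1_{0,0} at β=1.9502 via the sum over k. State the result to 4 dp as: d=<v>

d=-0.3704

d^1_{0,0}(β=1.9502) via the finite sum:
Half-angle: c=0.561085, s=0.827758. N=√(1·1·1·1)=1.000000
Admissible k: 0..1 (factorial args all ≥0)
  k=0: (−1)^0·1.0000/(1)·0.5611^2·0.8278^0 = +0.314817
  k=1: (−1)^1·1.0000/(1)·0.5611^0·0.8278^2 = -0.685183
d^1_{0,0}(1.9502) = +0.314817 -0.685183 = -0.370367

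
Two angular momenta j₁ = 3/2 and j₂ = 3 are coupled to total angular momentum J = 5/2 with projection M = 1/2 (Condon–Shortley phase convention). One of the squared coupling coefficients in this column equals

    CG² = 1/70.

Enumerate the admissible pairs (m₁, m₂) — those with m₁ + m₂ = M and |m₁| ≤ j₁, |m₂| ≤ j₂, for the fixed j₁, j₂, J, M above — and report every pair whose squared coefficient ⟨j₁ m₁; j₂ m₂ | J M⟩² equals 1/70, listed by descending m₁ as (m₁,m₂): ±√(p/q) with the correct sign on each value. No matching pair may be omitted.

(-1/2,1): −√(1/70)

Admissible pairs with m₁+m₂ = M = 1/2: (-3/2,2), (-1/2,1), (1/2,0), (3/2,-1)
  (m₁,m₂)=(3/2,-1): CG² = 27/70, CG = +√(27/70)
  (m₁,m₂)=(1/2,0): CG² = 6/35, CG = −√(6/35)
  (m₁,m₂)=(-1/2,1): CG² = 1/70, CG = −√(1/70)   ← matches the target
  (m₁,m₂)=(-3/2,2): CG² = 3/7, CG = +√(3/7)
Pairs with CG² = 1/70: (-1/2,1): −√(1/70)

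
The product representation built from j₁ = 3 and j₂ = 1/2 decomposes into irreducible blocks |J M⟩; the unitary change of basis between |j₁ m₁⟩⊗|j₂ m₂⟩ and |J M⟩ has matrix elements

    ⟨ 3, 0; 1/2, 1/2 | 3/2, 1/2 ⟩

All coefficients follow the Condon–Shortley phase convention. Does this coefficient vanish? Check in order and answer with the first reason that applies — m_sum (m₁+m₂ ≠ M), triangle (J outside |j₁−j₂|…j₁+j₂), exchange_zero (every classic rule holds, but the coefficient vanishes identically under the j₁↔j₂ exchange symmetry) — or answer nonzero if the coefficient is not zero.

m-sum: m₁+m₂ = 0+1/2 = 1/2, M = 1/2  ✓
triangle: need |j₁−j₂| ≤ J ≤ j₁+j₂, i.e. J ∈ [5/2, 7/2]; J = 3/2 is outside ✗ ⇒ coefficient is 0

triangle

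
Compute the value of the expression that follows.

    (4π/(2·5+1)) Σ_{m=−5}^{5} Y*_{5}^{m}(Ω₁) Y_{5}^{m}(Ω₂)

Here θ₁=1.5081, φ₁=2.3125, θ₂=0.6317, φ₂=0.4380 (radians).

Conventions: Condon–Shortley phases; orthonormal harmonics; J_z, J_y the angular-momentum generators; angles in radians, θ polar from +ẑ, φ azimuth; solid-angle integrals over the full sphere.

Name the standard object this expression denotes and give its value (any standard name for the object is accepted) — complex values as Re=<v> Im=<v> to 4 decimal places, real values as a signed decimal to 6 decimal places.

Legendre polynomial (addition theorem), -0.218537

This sum is the spherical-harmonic addition theorem: it equals the Legendre polynomial P_l(cos γ) of the angle γ between the two directions.
Summing Y*_{l m}(θ₁,φ₁)·Y_{l m}(θ₂,φ₂) over m ∈ [−5, 5]; prefactor 4π/(2·5+1) = 1.142397:
  m=-5: Y*=(0.246819, -0.387690)  Y=(-0.019343, -0.027140)  product (-0.015296, 0.000800)
  m=-4: Y*=(-0.089849, 0.015866)  Y=(-0.025957, -0.141674)  product (0.004580, 0.012318)
  m=-3: Y*=(-0.263238, -0.201913)  Y=(0.087961, -0.334968)  product (-0.090789, 0.070416)
  m=-2: Y*=(0.009123, 0.104125)  Y=(0.291264, -0.349476)  product (0.039046, 0.027140)
  m=-1: Y*=(-0.204142, 0.222809)  Y=(0.135255, -0.063345)  product (-0.013497, 0.043067)
  m=+0: Y*=(0.107907, -0.000000)  Y=(-0.364980, 0.000000)  product (-0.039384, 0.000000)
  m=+1: Y*=(0.204142, 0.222809)  Y=(-0.135255, -0.063345)  product (-0.013497, -0.043067)
  m=+2: Y*=(0.009123, -0.104125)  Y=(0.291264, 0.349476)  product (0.039046, -0.027140)
  m=+3: Y*=(0.263238, -0.201913)  Y=(-0.087961, -0.334968)  product (-0.090789, -0.070416)
  m=+4: Y*=(-0.089849, -0.015866)  Y=(-0.025957, 0.141674)  product (0.004580, -0.012318)
  m=+5: Y*=(-0.246819, -0.387690)  Y=(0.019343, -0.027140)  product (-0.015296, -0.000800)
Total Σ_m = (-0.191296, 0.000000). Multiply by 1.142397: (-0.218537, 0.000000). P_5(cos γ) = -0.218537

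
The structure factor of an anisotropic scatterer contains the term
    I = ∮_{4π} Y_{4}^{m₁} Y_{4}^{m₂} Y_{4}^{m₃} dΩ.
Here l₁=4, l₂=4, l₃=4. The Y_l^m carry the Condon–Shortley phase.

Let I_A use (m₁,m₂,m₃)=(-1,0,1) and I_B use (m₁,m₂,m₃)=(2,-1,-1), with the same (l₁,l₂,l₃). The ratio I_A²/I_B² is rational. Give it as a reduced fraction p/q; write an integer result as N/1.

l's match ⇒ only the (l;m) 3-j factors differ between A and B.
A: triangle coeff Δ(4,4,4) = 1/450450; Σ_t [1,4]: t=1:−1/864 t=2:+1/96 t=3:−1/144 t=4:+1/3456 = 1/384; (3j)²=9/2002 [(4 4 4; -1 0 1)], sign=-1
B: triangle coeff Δ(4,4,4) = 1/450450; Σ_t [0,2]: t=0:+1/576 t=1:−1/144 t=2:+1/576 = -1/288; (3j)²=20/1001 [(4 4 4; 2 -1 -1)], sign=+1
I_A²/I_B² = (9/2002)/(20/1001) = 9/40

9/40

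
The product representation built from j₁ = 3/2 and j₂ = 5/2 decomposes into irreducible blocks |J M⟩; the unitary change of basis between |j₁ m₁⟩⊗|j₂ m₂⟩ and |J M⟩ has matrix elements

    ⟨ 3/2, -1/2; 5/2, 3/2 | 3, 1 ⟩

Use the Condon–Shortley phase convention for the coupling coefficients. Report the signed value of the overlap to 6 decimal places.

j₁+j₂−J=1  J+j₁−j₂=2  J−j₁+j₂=4  j₁+j₂+J+1=8
(j₁±m₁, j₂±m₂, J±M) = (1,2,4,1,4,2)
P² = 96/5
sum k=0..1:
  [0] +1/48 = 1/48
  [1] −1/6 = -1/6
S = -7/48
C² = P²·S² = 49/120 ; C = -0.639010

-0.639010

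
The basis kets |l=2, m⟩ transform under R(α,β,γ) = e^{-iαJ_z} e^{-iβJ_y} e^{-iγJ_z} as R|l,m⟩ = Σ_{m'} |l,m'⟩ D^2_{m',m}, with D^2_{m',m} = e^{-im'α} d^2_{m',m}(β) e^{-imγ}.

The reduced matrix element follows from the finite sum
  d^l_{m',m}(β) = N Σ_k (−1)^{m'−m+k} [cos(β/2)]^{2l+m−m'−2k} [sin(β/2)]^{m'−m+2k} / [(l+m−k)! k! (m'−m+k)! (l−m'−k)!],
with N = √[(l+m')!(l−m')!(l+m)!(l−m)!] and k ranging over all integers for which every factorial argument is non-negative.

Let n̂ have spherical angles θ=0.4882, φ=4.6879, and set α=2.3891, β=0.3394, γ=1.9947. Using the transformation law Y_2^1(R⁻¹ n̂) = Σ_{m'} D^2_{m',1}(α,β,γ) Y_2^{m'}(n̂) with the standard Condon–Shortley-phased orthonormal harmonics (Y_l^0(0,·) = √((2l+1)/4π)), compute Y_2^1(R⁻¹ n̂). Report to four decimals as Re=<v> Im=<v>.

Re=-0.3160 Im=-0.2209

Need the full column D^2_{m',1} for m'=−2..2 at α=2.3891, β=0.3394, γ=1.9947.
cos(β/2)=0.985635, sin(β/2)=0.168887
d^2_{-2,1}: single k=3 term ⇒ +0.009496;  D = -0.008893+0.003328i
d^2_{-1,1}: k∈[2..3] ⇒ +0.083127 -0.000814 = +0.082314;  D = +0.075994+0.031629i
d^2_{0,1}: k∈[1..2] ⇒ +0.396114 -0.011630 = +0.384484;  D = -0.158147-0.350453i
d^2_{1,1}: k∈[0..1] ⇒ +0.943768 -0.083127 = +0.860641;  D = -0.277735+0.814595i
d^2_{2,1}: single k=0 term ⇒ -0.323426;  D = -0.285412+0.152131i
Y_2^{m'}(θ=0.4882,φ=4.6879) and Σ D·Y over m':
  (-0.0089+0.0033i)·(-0.0849-0.0042i)  (+0.0760+0.0316i)·(-0.0078+0.3199i)  (-0.1581-0.3505i)·(+0.4226+0.0000i)  (-0.2777+0.8146i)·(+0.0078+0.3199i)  (-0.2854+0.1521i)·(-0.0849+0.0042i)
Y_2^1(R⁻¹ n̂) = -0.315979-0.220864i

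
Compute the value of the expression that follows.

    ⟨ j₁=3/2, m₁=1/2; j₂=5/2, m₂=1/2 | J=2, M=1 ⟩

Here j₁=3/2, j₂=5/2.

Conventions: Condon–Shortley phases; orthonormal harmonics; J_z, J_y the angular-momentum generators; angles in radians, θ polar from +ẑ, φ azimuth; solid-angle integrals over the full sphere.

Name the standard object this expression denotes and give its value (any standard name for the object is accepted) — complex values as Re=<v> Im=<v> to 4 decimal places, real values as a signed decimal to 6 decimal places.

This is a Clebsch–Gordan (vector-coupling) coefficient.
triangle: 2!×1!×3!/7! = 12/5040
(j±m)!: 2!×1!×3!×2!×3!×1! = 144
prefactor² = (2J+1)×Δ×N² = 12/7
  k=0: +1/(0!×2!×1!×3!×0!×0!) = 1/12
  k=1: −1/(1!×1!×0!×2!×1!×1!) = -1/2
Σ = -5/12  ⇒  CG² = 12/7×(-5/12)² = 25/84
CG = −√(25/84) = -0.545545

Clebsch–Gordan coefficient, −√(25/84) ≈ -0.545545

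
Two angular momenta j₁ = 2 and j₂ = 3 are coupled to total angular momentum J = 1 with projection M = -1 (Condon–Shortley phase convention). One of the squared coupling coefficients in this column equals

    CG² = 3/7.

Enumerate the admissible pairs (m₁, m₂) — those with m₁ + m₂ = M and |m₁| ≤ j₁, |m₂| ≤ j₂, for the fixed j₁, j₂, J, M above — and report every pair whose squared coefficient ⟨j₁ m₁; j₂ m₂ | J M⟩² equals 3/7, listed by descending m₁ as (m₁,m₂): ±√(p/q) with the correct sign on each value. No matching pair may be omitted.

Admissible pairs with m₁+m₂ = M = -1: (-2,1), (-1,0), (0,-1), (1,-2), (2,-3)
  (m₁,m₂)=(2,-3): CG² = 3/7, CG = +√(3/7)   ← matches the target
  (m₁,m₂)=(1,-2): CG² = 2/7, CG = −√(2/7)
  (m₁,m₂)=(0,-1): CG² = 6/35, CG = +√(6/35)
  (m₁,m₂)=(-1,0): CG² = 3/35, CG = −√(3/35)
  (m₁,m₂)=(-2,1): CG² = 1/35, CG = +√(1/35)
Pairs with CG² = 3/7: (2,-3): +√(3/7)

(2,-3): +√(3/7)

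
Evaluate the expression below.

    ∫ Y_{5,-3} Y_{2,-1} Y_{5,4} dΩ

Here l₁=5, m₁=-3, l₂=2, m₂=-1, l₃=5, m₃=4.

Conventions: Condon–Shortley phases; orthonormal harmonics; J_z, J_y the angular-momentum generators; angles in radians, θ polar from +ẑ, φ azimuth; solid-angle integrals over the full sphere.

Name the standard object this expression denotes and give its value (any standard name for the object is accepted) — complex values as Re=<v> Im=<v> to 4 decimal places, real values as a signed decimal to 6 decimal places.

This is a Gaunt coefficient — the integral of a triple product of spherical harmonics over the sphere.
m-sum 0 ✓  L=12 even ✓  3≤5≤7 ✓
Π(2lᵢ+1) = 11×5×11 = 605
triangle coeff Δ(5,2,5) = 1/38610
Σ_t [0,2]: t=0:+1/2880 t=1:−1/576 t=2:+1/2880 = -1/960
(3j)²=10/429 [(5 2 5; 0 0 0)], sign=+1
Σ_t [0,1]: t=0:+1/80640 t=1:−1/10080 = -1/11520
(3j)²=49/1430 [(5 2 5; -3 -1 4)], sign=+1
⇒ 4πI² = 245/507
I = (+1)√(245/507/(4π)) = 0.19609844

Gaunt coefficient, +0.196098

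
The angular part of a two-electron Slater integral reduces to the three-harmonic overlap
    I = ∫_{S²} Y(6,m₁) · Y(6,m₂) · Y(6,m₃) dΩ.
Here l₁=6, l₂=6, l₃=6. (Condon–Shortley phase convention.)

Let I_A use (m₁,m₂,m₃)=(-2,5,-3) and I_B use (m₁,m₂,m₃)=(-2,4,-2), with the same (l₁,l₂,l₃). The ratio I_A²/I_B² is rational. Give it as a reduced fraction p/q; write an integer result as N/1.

l's match ⇒ only the (l;m) 3-j factors differ between A and B.
A: triangle coeff Δ(6,6,6) = 1/325909584; Σ_t [5,6]: t=5:−1/3110400 t=6:+1/4147200 = -1/12441600; (3j)²=7/4199 [(6 6 6; -2 5 -3)], sign=+1
B: triangle coeff Δ(6,6,6) = 1/325909584; Σ_t [4,6]: t=4:+1/1658880 t=5:−1/518400 t=6:+1/1658880 = -1/1382400; (3j)²=504/46189 [(6 6 6; -2 4 -2)], sign=-1
I_A²/I_B² = (7/4199)/(504/46189) = 11/72

11/72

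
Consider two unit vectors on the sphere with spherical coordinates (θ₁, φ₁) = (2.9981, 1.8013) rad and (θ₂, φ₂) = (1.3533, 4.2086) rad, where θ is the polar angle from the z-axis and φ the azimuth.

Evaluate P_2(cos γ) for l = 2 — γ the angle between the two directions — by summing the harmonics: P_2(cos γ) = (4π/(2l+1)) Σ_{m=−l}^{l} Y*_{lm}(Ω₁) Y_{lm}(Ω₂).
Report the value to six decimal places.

Addition theorem: P_2(cos γ) = (4π/5) Σ_m Y*_{lm}(Ω₁) Y_{lm}(Ω₂), m = −2…2:
  m=-2: (-0.00707 - 0.00351j) × (-0.19663 - 0.31140j) = 0.00030 + 0.00289j  (running Σ = 0.00030 + 0.00289j)
  m=-1: (0.02498 - 0.10645j) × (-0.07858 + 0.14255j) = 0.01321 + 0.01193j  (running Σ = 0.01351 + 0.01482j)
  m=0: (0.61143 + 0.00000j) × (-0.27133 + 0.00000j) = -0.16590 + 0.00000j  (running Σ = -0.15239 + 0.01482j)
  m=1: (-0.02498 - 0.10645j) × (0.07858 + 0.14255j) = 0.01321 - 0.01193j  (running Σ = -0.13918 + 0.00289j)
  m=2: (-0.00707 + 0.00351j) × (-0.19663 + 0.31140j) = 0.00030 - 0.00289j  (running Σ = -0.13889 + 0.00000j)
Accumulated sum -0.13889 + 0.00000j; after 4π/(2l+1) scaling, -0.34906 + 0.00000j ⇒ P_2 = -0.349060

-0.349060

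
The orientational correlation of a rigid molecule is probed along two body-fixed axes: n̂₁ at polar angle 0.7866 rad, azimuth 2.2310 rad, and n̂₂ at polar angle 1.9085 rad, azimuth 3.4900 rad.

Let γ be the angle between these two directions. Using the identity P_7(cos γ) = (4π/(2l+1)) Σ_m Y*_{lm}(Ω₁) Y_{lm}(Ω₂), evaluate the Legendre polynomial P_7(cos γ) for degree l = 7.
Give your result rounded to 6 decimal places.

Addition theorem: P_7(cos γ) = (4π/15) Σ_m Y*_{lm}(Ω₁) Y_{lm}(Ω₂), m = −7…7:
  m=-7: (-0.044386+0.004049i) × (+0.253993+0.215128i) = -0.012145-0.008520i  (running Σ = -0.012145-0.008520i)
  m=-6: (+0.113545+0.121597i) × (+0.217172+0.379608i) = -0.021501+0.069510i  (running Σ = -0.033645+0.060989i)
  m=-5: (+0.056814-0.353344i) × (+0.019967+0.115458i) = +0.041931-0.000495i  (running Σ = +0.008285+0.060494i)
  m=-4: (-0.397949+0.217803i) × (+0.053417-0.298347i) = +0.043724+0.130362i  (running Σ = +0.052009+0.190856i)
  m=-3: (+0.203706+0.088492i) × (+0.117574-0.202719i) = +0.041890-0.030891i  (running Σ = +0.093898+0.159965i)
  m=-2: (+0.058863+0.230154i) × (-0.164496+0.137660i) = -0.041366-0.029756i  (running Σ = +0.052533+0.130209i)
  m=-1: (+0.210179-0.270699i) × (-0.250489+0.090984i) = -0.028018+0.086930i  (running Σ = +0.024514+0.217139i)
  m=0: (+0.141907-0.000000i) × (+0.185621+0.000000i) = +0.026341+0.000000i  (running Σ = +0.050855+0.217139i)
  m=1: (-0.210179-0.270699i) × (+0.250489+0.090984i) = -0.028018-0.086930i  (running Σ = +0.022837+0.130209i)
  m=2: (+0.058863-0.230154i) × (-0.164496-0.137660i) = -0.041366+0.029756i  (running Σ = -0.018529+0.159965i)
  m=3: (-0.203706+0.088492i) × (-0.117574-0.202719i) = +0.041890+0.030891i  (running Σ = +0.023361+0.190856i)
  m=4: (-0.397949-0.217803i) × (+0.053417+0.298347i) = +0.043724-0.130362i  (running Σ = +0.067084+0.060494i)
  m=5: (-0.056814-0.353344i) × (-0.019967+0.115458i) = +0.041931+0.000495i  (running Σ = +0.109015+0.060989i)
  m=6: (+0.113545-0.121597i) × (+0.217172-0.379608i) = -0.021501-0.069510i  (running Σ = +0.087514-0.008520i)
  m=7: (+0.044386+0.004049i) × (-0.253993+0.215128i) = -0.012145+0.008520i  (running Σ = +0.075369-0.000000i)
Σ over m = +0.075369-0.000000i; ×(4π/15) → +0.063141-0.000000i. Real part: 0.063141

0.063141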